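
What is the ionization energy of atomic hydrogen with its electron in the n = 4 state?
0.85036 eV

The ionization energy is the energy needed to remove the electron completely (n → ∞).

For hydrogen, E_n = -13.6057 eV / n².

At n = 4: E_4 = -13.6057 / 4² = -0.85035625 eV
At n = ∞: E_∞ = 0 eV

Ionization energy = E_∞ - E_4 = 0 - (-0.85035625) = 0.85035625 eV
Ionization energy ≈ 0.85036 eV

This is also called the binding energy of the electron in state n = 4.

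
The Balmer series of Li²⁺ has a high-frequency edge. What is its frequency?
7.402e+15 Hz

The series limit corresponds to the transition from n = ∞ to n = 2.
This is the highest energy (shortest wavelength) transition in the Balmer series.

E_∞ = 0 eV
E_2 = -13.6057 × 3² / 2² = -30.61283 eV

Energy at series limit:
ΔE = E_∞ - E_2 = 0 - (-30.61283) = 30.61283 eV
E = 30.61283 eV × (1.602177 × 10⁻¹⁹ J/eV) = 4.90472e-18 J
f = E/h = 4.90472e-18 J / (6.62607 × 10⁻³⁴ J·s) = 7.402e+15 Hz

This energy equals the ionization energy from the n = 2 state of Li²⁺.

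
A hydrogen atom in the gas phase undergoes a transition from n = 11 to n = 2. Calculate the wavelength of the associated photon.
376.9678 nm

First, find the transition energy using E_n = -13.6057 / n² eV:
E_11 = -13.6057 / 11² = -0.11244380 eV
E_2 = -13.6057 / 2² = -3.40142500 eV

Photon energy: |ΔE| = |E_2 - E_11| = 3.28898120 eV

Convert to wavelength using E = hc/λ with hc = 1239.84 eV·nm:
λ = hc/E = 1239.84 eV·nm / 3.28898120 eV
λ = 376.9678 nm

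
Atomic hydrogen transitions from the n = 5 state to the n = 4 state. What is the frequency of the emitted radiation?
7.4021e+13 Hz

First, find the transition energy:
E_5 = -13.6057 / 5² = -0.54422800 eV
E_4 = -13.6057 / 4² = -0.85035625 eV
|ΔE| = |E_4 - E_5| = 0.30612825 eV

Convert to Joules: E = 0.30612825 eV × (1.602177 × 10⁻¹⁹ J/eV) = 4.904716e-20 J

Using E = hf:
f = E/h = 4.904716e-20 J / (6.62607 × 10⁻³⁴ J·s)
f = 7.4021e+13 Hz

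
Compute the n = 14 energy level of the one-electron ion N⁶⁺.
-3.401425 eV

For hydrogen-like ions, the energy levels scale with Z²:
E_n = -13.6057 Z² / n² eV

For N⁶⁺ (Z = 7) at n = 14:
E_14 = -13.6057 × 7² / 14²
E_14 = -13.6057 × 49 / 196
E_14 = -666.6793 / 196
E_14 = -3.401425 eV

The energy is 49 times more negative than hydrogen at the same n due to the stronger nuclear charge.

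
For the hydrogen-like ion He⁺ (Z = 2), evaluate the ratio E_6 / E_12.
4.00000

Using E_n = -13.6057 Z² / n² eV with Z = 2:

E_6 = -13.6057 × 2² / 6² = -54.4228 / 36 = -1.51174444444 eV
E_12 = -13.6057 × 2² / 12² = -54.4228 / 144 = -0.37793611111 eV

The ratio is:
E_6/E_12 = (-1.51174444444) / (-0.37793611111)
E_6/E_12 = (-54.4228/36) / (-54.4228/144)
E_6/E_12 = 144/36
E_6/E_12 = 4.00000
(Note: the Z² factors cancel in the ratio.)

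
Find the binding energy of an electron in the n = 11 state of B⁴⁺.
2.811095 eV

The ionization energy is the energy needed to remove the electron completely (n → ∞).

For a hydrogen-like ion with Z = 5, E_n = -13.6057 Z² / n² eV.

At n = 11: E_11 = -13.6057 × 5² / 11² = -2.811095041 eV
At n = ∞: E_∞ = 0 eV

Ionization energy = E_∞ - E_11 = 0 - (-2.811095041) = 2.811095041 eV
Ionization energy ≈ 2.811095 eV

This is also called the binding energy of the electron in state n = 11.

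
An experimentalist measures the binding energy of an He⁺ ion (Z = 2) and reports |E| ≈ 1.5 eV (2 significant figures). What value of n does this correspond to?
n = 6

The exact energy levels follow E_n = -13.6057 Z² / n² eV with Z = 2.

The measured value (-1.5 eV) is reported to only 2 significant figures, so we must test candidate n values and see which one matches to that precision.

Candidate energies:
  n = 4:  E = -13.6057 × 2² / 4² = -3.40143 eV
  n = 5:  E = -13.6057 × 2² / 5² = -2.17691 eV
  n = 6:  E = -13.6057 × 2² / 6² = -1.51174 eV  ← matches
  n = 7:  E = -13.6057 × 2² / 7² = -1.11067 eV
  n = 8:  E = -13.6057 × 2² / 8² = -0.85036 eV

Checking against the measurement of -1.5 eV (2 sig figs), only n = 6 agrees:
E_6 = -1.51174 eV, which rounds to -1.5 eV ✓

Therefore n = 6.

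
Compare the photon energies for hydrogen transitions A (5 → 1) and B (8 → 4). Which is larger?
5 → 1

Calculate the energy for each transition:

Transition 5 → 1:
ΔE₁ = |E_1 - E_5| = |-13.6057/1² - (-13.6057/5²)|
ΔE₁ = |-13.60570000000 - (-0.54422800000)| = 13.06147200 eV

Transition 8 → 4:
ΔE₂ = |E_4 - E_8| = |-13.6057/4² - (-13.6057/8²)|
ΔE₂ = |-0.85035625000 - (-0.21258906250)| = 0.63776719 eV

Since 13.06147200 eV > 0.63776719 eV, the transition 5 → 1 emits the more energetic photon.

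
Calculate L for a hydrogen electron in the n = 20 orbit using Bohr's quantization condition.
2.109e-33 J·s (or 20ℏ)

In the Bohr model, angular momentum is quantized:
L = nℏ

where ℏ = h/(2π) = 1.05457e-34 J·s

For n = 20:
L = 20 × 1.05457e-34 J·s
L = 2.109e-33 J·s

This can also be written as L = 20ℏ.
The angular momentum is an integer multiple of the reduced Planck constant.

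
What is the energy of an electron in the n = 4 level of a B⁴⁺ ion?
-21.258906 eV

For hydrogen-like ions, the energy levels scale with Z²:
E_n = -13.6057 Z² / n² eV

For B⁴⁺ (Z = 5) at n = 4:
E_4 = -13.6057 × 5² / 4²
E_4 = -13.6057 × 25 / 16
E_4 = -340.1425 / 16
E_4 = -21.258906 eV

The energy is 25 times more negative than hydrogen at the same n due to the stronger nuclear charge.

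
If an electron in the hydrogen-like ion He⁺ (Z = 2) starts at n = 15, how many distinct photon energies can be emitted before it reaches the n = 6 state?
45

The electron can occupy levels n = 6, 7, ..., 15 during de-excitation — that is m = 15 - 6 + 1 = 10 distinct levels.

The number of distinct spectral lines equals the number of ways to choose 2 of these m levels (each pair gives one possible emission transition):

Number of lines = m(m-1)/2 = 10×9/2 = 45

These correspond to all possible transitions between the 10 levels:
15 → 14, 15 → 13, 15 → 12, 15 → 11, 15 → 10, 15 → 9, 15 → 8, 15 → 7...

Each transition produces a photon with a unique energy (and thus wavelength). This count does not depend on Z.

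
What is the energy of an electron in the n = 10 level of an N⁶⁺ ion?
-6.666793 eV

For hydrogen-like ions, the energy levels scale with Z²:
E_n = -13.6057 Z² / n² eV

For N⁶⁺ (Z = 7) at n = 10:
E_10 = -13.6057 × 7² / 10²
E_10 = -13.6057 × 49 / 100
E_10 = -666.6793 / 100
E_10 = -6.666793 eV

The energy is 49 times more negative than hydrogen at the same n due to the stronger nuclear charge.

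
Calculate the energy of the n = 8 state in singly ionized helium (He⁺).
-0.85036 eV

For hydrogen-like ions, the energy levels scale with Z²:
E_n = -13.6057 Z² / n² eV

For He⁺ (Z = 2) at n = 8:
E_8 = -13.6057 × 2² / 8²
E_8 = -13.6057 × 4 / 64
E_8 = -54.4228 / 64
E_8 = -0.85036 eV

The energy is 4 times more negative than hydrogen at the same n due to the stronger nuclear charge.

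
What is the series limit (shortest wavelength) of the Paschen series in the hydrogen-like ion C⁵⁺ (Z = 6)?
22.782 nm

The series limit corresponds to the transition from n = ∞ to n = 3.
This is the highest energy (shortest wavelength) transition in the Paschen series.

E_∞ = 0 eV
E_3 = -13.6057 × 6² / 3² = -54.42280 eV

Energy at series limit:
ΔE = E_∞ - E_3 = 0 - (-54.42280) = 54.42280 eV
λ = hc/E = 1239.84 eV·nm / 54.42280 eV = 22.782 nm

This energy equals the ionization energy from the n = 3 state of C⁵⁺.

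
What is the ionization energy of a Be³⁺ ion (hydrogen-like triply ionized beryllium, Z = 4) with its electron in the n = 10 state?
2.176912 eV

The ionization energy is the energy needed to remove the electron completely (n → ∞).

For a hydrogen-like ion with Z = 4, E_n = -13.6057 Z² / n² eV.

At n = 10: E_10 = -13.6057 × 4² / 10² = -2.176912000 eV
At n = ∞: E_∞ = 0 eV

Ionization energy = E_∞ - E_10 = 0 - (-2.176912000) = 2.176912000 eV
Ionization energy ≈ 2.176912 eV

This is also called the binding energy of the electron in state n = 10.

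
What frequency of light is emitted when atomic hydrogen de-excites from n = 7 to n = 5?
6.45e+13 Hz

First, find the transition energy:
E_7 = -13.6057 / 7² = -0.277667 eV
E_5 = -13.6057 / 5² = -0.544228 eV
|ΔE| = |E_5 - E_7| = 0.266561 eV

Convert to Joules: E = 0.266561 eV × (1.602177 × 10⁻¹⁹ J/eV) = 4.2708e-20 J

Using E = hf:
f = E/h = 4.2708e-20 J / (6.62607 × 10⁻³⁴ J·s)
f = 6.45e+13 Hz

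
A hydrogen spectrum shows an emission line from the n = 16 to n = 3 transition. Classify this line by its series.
Paschen series

The spectral series in hydrogen are named based on the final (lower) energy level:
- Lyman series: n_final = 1 (ultraviolet)
- Balmer series: n_final = 2 (visible/near-UV)
- Paschen series: n_final = 3 (infrared)
- Brackett series: n_final = 4 (infrared)
- Pfund series: n_final = 5 (far infrared)

Since this transition ends at n = 3, it belongs to the Paschen series.

For reference, this 16 → 3 line has photon energy
ΔE = 13.6057 eV × (1/3² - 1/16²) = 1.458597179 eV,
corresponding to wavelength λ = hc/ΔE = 1239.84 eV·nm / 1.458597179 eV = 850.02221 nm in the infrared region.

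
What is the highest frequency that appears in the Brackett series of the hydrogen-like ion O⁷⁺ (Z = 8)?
1.32e+16 Hz

The series limit corresponds to the transition from n = ∞ to n = 4.
This is the highest energy (shortest wavelength) transition in the Brackett series.

E_∞ = 0 eV
E_4 = -13.6057 × 8² / 4² = -54.42280000 eV

Energy at series limit:
ΔE = E_∞ - E_4 = 0 - (-54.42280000) = 54.42280000 eV
E = 54.42280000 eV × (1.602177 × 10⁻¹⁹ J/eV) = 8.7195e-18 J
f = E/h = 8.7195e-18 J / (6.62607 × 10⁻³⁴ J·s) = 1.32e+16 Hz

This energy equals the ionization energy from the n = 4 state of O⁷⁺.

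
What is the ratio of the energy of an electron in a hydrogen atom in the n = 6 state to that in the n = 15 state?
6.250000

Using E_n = -13.6057 Z² / n² eV with Z = 1:

E_6 = -13.6057 / 6² = -13.6057 / 36 = -0.377936111111 eV
E_15 = -13.6057 / 15² = -13.6057 / 225 = -0.060469777778 eV

The ratio is:
E_6/E_15 = (-0.377936111111) / (-0.060469777778)
E_6/E_15 = (-13.6057/36) / (-13.6057/225)
E_6/E_15 = 225/36
E_6/E_15 = 6.250000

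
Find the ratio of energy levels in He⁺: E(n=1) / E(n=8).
64.0000

Using E_n = -13.6057 Z² / n² eV with Z = 2:

E_1 = -13.6057 × 2² / 1² = -54.4228 / 1 = -54.4228000000 eV
E_8 = -13.6057 × 2² / 8² = -54.4228 / 64 = -0.8503562500 eV

The ratio is:
E_1/E_8 = (-54.4228000000) / (-0.8503562500)
E_1/E_8 = (-54.4228/1) / (-54.4228/64)
E_1/E_8 = 64/1
E_1/E_8 = 64.0000
(Note: the Z² factors cancel in the ratio.)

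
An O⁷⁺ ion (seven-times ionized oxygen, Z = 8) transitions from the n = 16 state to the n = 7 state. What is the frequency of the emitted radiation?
3.47448e+15 Hz

First, find the transition energy:
E_16 = -13.6057 × 8² / 16² = -3.40142500 eV
E_7 = -13.6057 × 8² / 7² = -17.77071020 eV
|ΔE| = |E_7 - E_16| = 14.36928520 eV

Convert to Joules: E = 14.36928520 eV × (1.602177 × 10⁻¹⁹ J/eV) = 2.3022138e-18 J

Using E = hf:
f = E/h = 2.3022138e-18 J / (6.62607 × 10⁻³⁴ J·s)
f = 3.47448e+15 Hz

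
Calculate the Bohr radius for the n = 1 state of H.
0.0529 nm (or 0.5292 Å)

The Bohr radius formula is:
r_n = n² a₀ / Z

where a₀ = 0.0529177 nm is the Bohr radius.

For H (Z = 1) at n = 1:
r_1 = 1² × 0.0529177 nm / 1
r_1 = 1 × 0.0529177 nm / 1
r_1 = 0.05292 nm / 1
r_1 = 0.0529 nm

The electron orbits at approximately 0.0529 nm from the nucleus.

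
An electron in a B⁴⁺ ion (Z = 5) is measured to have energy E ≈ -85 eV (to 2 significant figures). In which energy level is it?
n = 2

The exact energy levels follow E_n = -13.6057 Z² / n² eV with Z = 5.

The measured value (-85 eV) is reported to only 2 significant figures, so we must test candidate n values and see which one matches to that precision.

Candidate energies:
  n = 1:  E = -13.6057 × 5² / 1² = -340.14250 eV
  n = 2:  E = -13.6057 × 5² / 2² = -85.03563 eV  ← matches
  n = 3:  E = -13.6057 × 5² / 3² = -37.79361 eV
  n = 4:  E = -13.6057 × 5² / 4² = -21.25891 eV

Checking against the measurement of -85 eV (2 sig figs), only n = 2 agrees:
E_2 = -85.03563 eV, which rounds to -85 eV ✓

Therefore n = 2.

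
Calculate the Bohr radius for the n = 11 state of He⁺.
3.2015 nm (or 32.0152 Å)

The Bohr radius formula is:
r_n = n² a₀ / Z

where a₀ = 0.0529177 nm is the Bohr radius.

For He⁺ (Z = 2) at n = 11:
r_11 = 11² × 0.0529177 nm / 2
r_11 = 121 × 0.0529177 nm / 2
r_11 = 6.40304 nm / 2
r_11 = 3.2015 nm

The electron orbits at approximately 3.2015 nm from the nucleus.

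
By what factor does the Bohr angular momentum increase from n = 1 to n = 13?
13.00000

In the Bohr model, L_n = nℏ, so the ratio is purely the ratio of quantum numbers:

L_13/L_1 = 13ℏ / 1ℏ = 13/1 = 13.00000

The angular momentum scales linearly with n.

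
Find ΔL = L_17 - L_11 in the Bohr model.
6.3274e-34 J·s (or 6ℏ)

In the Bohr model, L_n = nℏ where ℏ = 1.054572e-34 J·s.

L_17 = 17ℏ = 1.792772e-33 J·s
L_11 = 11ℏ = 1.160029e-33 J·s

ΔL = L_17 - L_11 = (17 - 11)ℏ = 6ℏ
ΔL = 6 × 1.054572e-34 J·s = 6.3274e-34 J·s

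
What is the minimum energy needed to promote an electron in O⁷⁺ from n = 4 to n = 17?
51.4098 eV

The energy levels of a hydrogen-like atom are E_n = -13.6057 Z² eV / n².

Energy at n = 4: E_4 = -13.6057 × 8² / 4² = -54.4228000 eV
Energy at n = 17: E_17 = -13.6057 × 8² / 17² = -3.0130270 eV

The excitation energy is the difference:
ΔE = E_17 - E_4
ΔE = -3.0130270 - (-54.4228000)
ΔE = 51.4098 eV

Since this is positive, energy must be absorbed (photon absorption).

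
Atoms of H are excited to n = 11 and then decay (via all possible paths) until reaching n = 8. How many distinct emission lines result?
6

The electron can occupy levels n = 8, 9, ..., 11 during de-excitation — that is m = 11 - 8 + 1 = 4 distinct levels.

The number of distinct spectral lines equals the number of ways to choose 2 of these m levels (each pair gives one possible emission transition):

Number of lines = m(m-1)/2 = 4×3/2 = 6

These correspond to all possible transitions between the 4 levels:
11 → 10, 11 → 9, 11 → 8, 10 → 9, 10 → 8, 9 → 8

Each transition produces a photon with a unique energy (and thus wavelength). This count does not depend on Z.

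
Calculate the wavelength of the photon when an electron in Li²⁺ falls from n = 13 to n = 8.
1042.98875 nm

First, find the transition energy using E_n = -13.6057 Z² / n² eV:
E_13 = -13.6057 × 3² / 13² = -0.7245639053 eV
E_8 = -13.6057 × 3² / 8² = -1.9133015625 eV

Photon energy: |ΔE| = |E_8 - E_13| = 1.1887376572 eV

Convert to wavelength using E = hc/λ with hc = 1239.84 eV·nm:
λ = hc/E = 1239.84 eV·nm / 1.1887376572 eV
λ = 1042.98875 nm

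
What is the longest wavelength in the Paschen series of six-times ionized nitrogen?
38.26 nm

The longest wavelength corresponds to the smallest energy transition in the series.
The Paschen series has all transitions ending at n_f = 3.

For N⁶⁺ (Z = 7), the first line (α-line) is the jump from n = 4 to n = 3:
E_4 = -13.6057 × 7² / 4² = -41.6675 eV
E_3 = -13.6057 × 7² / 3² = -74.0755 eV
ΔE = E_4 - E_3 = 32.4080 eV

λ = hc/E = 1239.84 eV·nm / 32.4080 eV
λ = 38.26 nm

This is the α-line of the Paschen series in N⁶⁺.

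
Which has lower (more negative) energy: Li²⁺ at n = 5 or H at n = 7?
Li²⁺ at n = 5 (E = -4.898 eV)

Using E_n = -13.6057 Z² / n² eV:

Li²⁺ (Z = 3) at n = 5:
E = -13.6057 × 3² / 5² = -13.6057 × 9 / 25 = -4.898052 eV

H (Z = 1) at n = 7:
E = -13.6057 × 1² / 7² = -13.6057 × 1 / 49 = -0.277667 eV

Since -4.898052 eV < -0.277667 eV,
Li²⁺ at n = 5 is more tightly bound (requires more energy to ionize).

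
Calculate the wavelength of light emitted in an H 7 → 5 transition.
4651.25 nm

First, find the transition energy using E_n = -13.6057 / n² eV:
E_7 = -13.6057 / 7² = -0.27766735 eV
E_5 = -13.6057 / 5² = -0.54422800 eV

Photon energy: |ΔE| = |E_5 - E_7| = 0.26656065 eV

Convert to wavelength using E = hc/λ with hc = 1239.84 eV·nm:
λ = hc/E = 1239.84 eV·nm / 0.26656065 eV
λ = 4651.25 nm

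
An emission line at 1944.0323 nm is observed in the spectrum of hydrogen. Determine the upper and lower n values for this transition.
n = 8 → n = 4

First, find the photon energy from the wavelength (hc = 1239.84 eV·nm):
E = hc/λ = 1239.84 eV·nm / 1944.0323 nm = 0.63776718 eV

The energy levels of hydrogen satisfy E_n = -13.6057 / n² eV, so an emission n_i → n_f releases
ΔE = 13.6057 × (1/n_f² − 1/n_i²) eV.

Setting ΔE equal to the photon energy:
1/n_f² − 1/n_i² = 0.63776718 / 13.6057 = 0.046874999

Since 1/n_i² must be positive, we need 1/n_f² > 0.046874999, i.e. n_f ≤ 4. For each allowed n_f, solve n_i = (1/n_f² − 0.046874999)^(−1/2) and check whether it is a whole number:
  n_f = 1: 1/n_i² = 1.000000000 − 0.046874999 = 0.953125001 → n_i = 1.024  (not an integer) ✗
  n_f = 2: 1/n_i² = 0.250000000 − 0.046874999 = 0.203125001 → n_i = 2.219  (not an integer) ✗
  n_f = 3: 1/n_i² = 0.111111111 − 0.046874999 = 0.064236112 → n_i = 3.946  (not an integer) ✗
  n_f = 4: 1/n_i² = 0.062500000 − 0.046874999 = 0.015625001 → n_i = 8.000  → integer, n_i = 8 ✓

Only n_f = 4 gives an integer upper level, n_i = 8.

The transition is from n = 8 to n = 4 (emission).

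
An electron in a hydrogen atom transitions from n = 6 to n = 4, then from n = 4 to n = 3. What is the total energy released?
1.1338 eV

The energy levels of hydrogen are E_n = -13.6057 / n² eV.

First transition (6 → 4):
ΔE₁ = |E_4 - E_6|
ΔE₁ = |-0.8503562500 - (-0.3779361111)| = 0.4724201 eV

Second transition (4 → 3):
ΔE₂ = |E_3 - E_4|
ΔE₂ = |-1.5117444444 - (-0.8503562500)| = 0.6613882 eV

Total energy released:
E_total = ΔE₁ + ΔE₂ = 0.4724201 + 0.6613882 = 1.1338 eV

Note: This equals the direct transition 6 → 3: 1.1338 eV ✓
Energy is conserved regardless of the path taken.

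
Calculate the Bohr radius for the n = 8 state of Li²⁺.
1.128911 nm (or 11.289114 Å)

The Bohr radius formula is:
r_n = n² a₀ / Z

where a₀ = 0.052917721 nm is the Bohr radius.

For Li²⁺ (Z = 3) at n = 8:
r_8 = 8² × 0.052917721 nm / 3
r_8 = 64 × 0.052917721 nm / 3
r_8 = 3.3867341 nm / 3
r_8 = 1.128911 nm

The electron orbits at approximately 1.128911 nm from the nucleus.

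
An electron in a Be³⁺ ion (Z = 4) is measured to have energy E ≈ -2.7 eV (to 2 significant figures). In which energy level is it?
n = 9

The exact energy levels follow E_n = -13.6057 Z² / n² eV with Z = 4.

The measured value (-2.7 eV) is reported to only 2 significant figures, so we must test candidate n values and see which one matches to that precision.

Candidate energies:
  n = 7:  E = -13.6057 × 4² / 7² = -4.442678 eV
  n = 8:  E = -13.6057 × 4² / 8² = -3.401425 eV
  n = 9:  E = -13.6057 × 4² / 9² = -2.687546 eV  ← matches
  n = 10:  E = -13.6057 × 4² / 10² = -2.176912 eV
  n = 11:  E = -13.6057 × 4² / 11² = -1.799101 eV

Checking against the measurement of -2.7 eV (2 sig figs), only n = 9 agrees:
E_9 = -2.687546 eV, which rounds to -2.7 eV ✓

Therefore n = 9.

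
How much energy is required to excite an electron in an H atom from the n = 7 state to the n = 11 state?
0.17 eV

The energy levels of a hydrogen-like atom are E_n = -13.6057 eV / n².

Energy at n = 7: E_7 = -13.6057 / 7² = -0.27767 eV
Energy at n = 11: E_11 = -13.6057 / 11² = -0.11244 eV

The excitation energy is the difference:
ΔE = E_11 - E_7
ΔE = -0.11244 - (-0.27767)
ΔE = 0.17 eV

Since this is positive, energy must be absorbed (photon absorption).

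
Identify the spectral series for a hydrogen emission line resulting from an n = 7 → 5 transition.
Pfund series

The spectral series in hydrogen are named based on the final (lower) energy level:
- Lyman series: n_final = 1 (ultraviolet)
- Balmer series: n_final = 2 (visible/near-UV)
- Paschen series: n_final = 3 (infrared)
- Brackett series: n_final = 4 (infrared)
- Pfund series: n_final = 5 (far infrared)

Since this transition ends at n = 5, it belongs to the Pfund series.

For reference, this 7 → 5 line has photon energy
ΔE = 13.6057 eV × (1/5² - 1/7²) = 0.26656065 eV,
corresponding to wavelength λ = hc/ΔE = 1239.84 eV·nm / 0.26656065 eV = 4651.25 nm in the far infrared region.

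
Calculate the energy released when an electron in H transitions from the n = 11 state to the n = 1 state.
13.49 eV

The energy levels are E_n = -13.6057 eV / n².

Energy at n = 11: E_11 = -13.6057 / 11² = -0.11244 eV
Energy at n = 1: E_1 = -13.6057 / 1² = -13.60570 eV

For emission (electron falling to lower state), the photon energy is:
E_photon = E_11 - E_1 = |-0.11244 - (-13.60570)|
E_photon = 13.49 eV

This energy is carried away by the emitted photon.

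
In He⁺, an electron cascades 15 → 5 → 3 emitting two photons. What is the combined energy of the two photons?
5.805099 eV

The energy levels of He⁺ are E_n = -13.6057 × 2² / n² eV.

First transition (15 → 5):
ΔE₁ = |E_5 - E_15|
ΔE₁ = |-2.176912000000 - (-0.241879111111)| = 1.935032889 eV

Second transition (5 → 3):
ΔE₂ = |E_3 - E_5|
ΔE₂ = |-6.046977777778 - (-2.176912000000)| = 3.870065778 eV

Total energy released:
E_total = ΔE₁ + ΔE₂ = 1.935032889 + 3.870065778 = 5.805099 eV

Note: This equals the direct transition 15 → 3: 5.805099 eV ✓
Energy is conserved regardless of the path taken.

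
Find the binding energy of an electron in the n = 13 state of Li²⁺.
0.725 eV

The ionization energy is the energy needed to remove the electron completely (n → ∞).

For a hydrogen-like ion with Z = 3, E_n = -13.6057 Z² / n² eV.

At n = 13: E_13 = -13.6057 × 3² / 13² = -0.724564 eV
At n = ∞: E_∞ = 0 eV

Ionization energy = E_∞ - E_13 = 0 - (-0.724564) = 0.724564 eV
Ionization energy ≈ 0.725 eV

This is also called the binding energy of the electron in state n = 13.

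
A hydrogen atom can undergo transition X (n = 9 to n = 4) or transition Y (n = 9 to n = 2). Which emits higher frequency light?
9 → 2

Calculate the energy for each transition:

Transition 9 → 4:
ΔE₁ = |E_4 - E_9| = |-13.6057/4² - (-13.6057/9²)|
ΔE₁ = |-0.8503562500 - (-0.1679716049)| = 0.6823846 eV

Transition 9 → 2:
ΔE₂ = |E_2 - E_9| = |-13.6057/2² - (-13.6057/9²)|
ΔE₂ = |-3.4014250000 - (-0.1679716049)| = 3.2334534 eV

Since 3.2334534 eV > 0.6823846 eV, the transition 9 → 2 emits the more energetic photon.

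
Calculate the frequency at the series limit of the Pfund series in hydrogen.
1.31594e+14 Hz

The series limit corresponds to the transition from n = ∞ to n = 5.
This is the highest energy (shortest wavelength) transition in the Pfund series.

E_∞ = 0 eV
E_5 = -13.6057 / 5² = -0.544228000 eV

Energy at series limit:
ΔE = E_∞ - E_5 = 0 - (-0.544228000) = 0.544228000 eV
E = 0.544228000 eV × (1.602177 × 10⁻¹⁹ J/eV) = 8.7194958e-20 J
f = E/h = 8.7194958e-20 J / (6.62607 × 10⁻³⁴ J·s) = 1.31594e+14 Hz

This energy equals the ionization energy from the n = 5 state of hydrogen.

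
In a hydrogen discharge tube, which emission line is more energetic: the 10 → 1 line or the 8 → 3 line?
10 → 1

Calculate the energy for each transition:

Transition 10 → 1:
ΔE₁ = |E_1 - E_10| = |-13.6057/1² - (-13.6057/10²)|
ΔE₁ = |-13.60570000000 - (-0.13605700000)| = 13.46964300 eV

Transition 8 → 3:
ΔE₂ = |E_3 - E_8| = |-13.6057/3² - (-13.6057/8²)|
ΔE₂ = |-1.51174444444 - (-0.21258906250)| = 1.29915538 eV

Since 13.46964300 eV > 1.29915538 eV, the transition 10 → 1 emits the more energetic photon.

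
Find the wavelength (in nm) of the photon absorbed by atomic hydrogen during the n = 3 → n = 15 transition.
854.31 nm

First, find the transition energy using E_n = -13.6057 / n² eV:
E_3 = -13.6057 / 3² = -1.511744 eV
E_15 = -13.6057 / 15² = -0.060470 eV

Photon energy: |ΔE| = |E_15 - E_3| = 1.451274 eV

Convert to wavelength using E = hc/λ with hc = 1239.84 eV·nm:
λ = hc/E = 1239.84 eV·nm / 1.451274 eV
λ = 854.31 nm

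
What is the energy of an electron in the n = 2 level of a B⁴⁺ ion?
-85.03563 eV

For hydrogen-like ions, the energy levels scale with Z²:
E_n = -13.6057 Z² / n² eV

For B⁴⁺ (Z = 5) at n = 2:
E_2 = -13.6057 × 5² / 2²
E_2 = -13.6057 × 25 / 4
E_2 = -340.1425 / 4
E_2 = -85.03563 eV

The energy is 25 times more negative than hydrogen at the same n due to the stronger nuclear charge.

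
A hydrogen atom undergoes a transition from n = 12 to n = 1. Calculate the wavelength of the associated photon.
91.764 nm

First, find the transition energy using E_n = -13.6057 / n² eV:
E_12 = -13.6057 / 12² = -0.09448 eV
E_1 = -13.6057 / 1² = -13.60570 eV

Photon energy: |ΔE| = |E_1 - E_12| = 13.51122 eV

Convert to wavelength using E = hc/λ with hc = 1239.84 eV·nm:
λ = hc/E = 1239.84 eV·nm / 13.51122 eV
λ = 91.764 nm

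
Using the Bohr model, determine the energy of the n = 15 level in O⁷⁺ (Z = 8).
-3.87 eV

For hydrogen-like ions, the energy levels scale with Z²:
E_n = -13.6057 Z² / n² eV

For O⁷⁺ (Z = 8) at n = 15:
E_15 = -13.6057 × 8² / 15²
E_15 = -13.6057 × 64 / 225
E_15 = -870.7648 / 225
E_15 = -3.87 eV

The energy is 64 times more negative than hydrogen at the same n due to the stronger nuclear charge.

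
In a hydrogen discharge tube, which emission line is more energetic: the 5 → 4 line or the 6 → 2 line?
6 → 2

Calculate the energy for each transition:

Transition 5 → 4:
ΔE₁ = |E_4 - E_5| = |-13.6057/4² - (-13.6057/5²)|
ΔE₁ = |-0.85035625 - (-0.54422800)| = 0.30613 eV

Transition 6 → 2:
ΔE₂ = |E_2 - E_6| = |-13.6057/2² - (-13.6057/6²)|
ΔE₂ = |-3.40142500 - (-0.37793611)| = 3.02349 eV

Since 3.02349 eV > 0.30613 eV, the transition 6 → 2 emits the more energetic photon.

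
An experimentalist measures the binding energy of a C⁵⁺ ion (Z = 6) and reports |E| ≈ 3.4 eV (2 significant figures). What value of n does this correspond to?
n = 12

The exact energy levels follow E_n = -13.6057 Z² / n² eV with Z = 6.

The measured value (-3.4 eV) is reported to only 2 significant figures, so we must test candidate n values and see which one matches to that precision.

Candidate energies:
  n = 10:  E = -13.6057 × 6² / 10² = -4.89805 eV
  n = 11:  E = -13.6057 × 6² / 11² = -4.04798 eV
  n = 12:  E = -13.6057 × 6² / 12² = -3.40143 eV  ← matches
  n = 13:  E = -13.6057 × 6² / 13² = -2.89826 eV
  n = 14:  E = -13.6057 × 6² / 14² = -2.49901 eV

Checking against the measurement of -3.4 eV (2 sig figs), only n = 12 agrees:
E_12 = -3.40143 eV, which rounds to -3.4 eV ✓

Therefore n = 12.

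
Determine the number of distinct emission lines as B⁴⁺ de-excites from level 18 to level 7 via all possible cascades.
66

The electron can occupy levels n = 7, 8, ..., 18 during de-excitation — that is m = 18 - 7 + 1 = 12 distinct levels.

The number of distinct spectral lines equals the number of ways to choose 2 of these m levels (each pair gives one possible emission transition):

Number of lines = m(m-1)/2 = 12×11/2 = 66

These correspond to all possible transitions between the 12 levels:
18 → 17, 18 → 16, 18 → 15, 18 → 14, 18 → 13, 18 → 12, 18 → 11, 18 → 10...

Each transition produces a photon with a unique energy (and thus wavelength). This count does not depend on Z.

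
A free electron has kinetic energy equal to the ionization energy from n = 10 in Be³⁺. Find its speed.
8.75e+05 m/s (or 0.291894% of c)

The binding energy at n = 10 for Be³⁺ is:
E_10 = -13.6057 × 4²/10² = -2.17691200 eV
|E_10| = 2.17691200 eV

Convert to Joules:
KE = 2.17691200 eV × (1.602177 × 10⁻¹⁹ J/eV) = 3.4878e-19 J

Using KE = ½mv²:
v = √(2·KE/m_e)
v = √(2 × 3.4878e-19 J / 9.10938 × 10⁻³¹ kg)
v = 8.75e+05 m/s

This is approximately 0.291894% the speed of light.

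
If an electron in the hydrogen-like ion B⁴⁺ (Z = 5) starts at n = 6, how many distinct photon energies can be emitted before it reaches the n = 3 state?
6

The electron can occupy levels n = 3, 4, ..., 6 during de-excitation — that is m = 6 - 3 + 1 = 4 distinct levels.

The number of distinct spectral lines equals the number of ways to choose 2 of these m levels (each pair gives one possible emission transition):

Number of lines = m(m-1)/2 = 4×3/2 = 6

These correspond to all possible transitions between the 4 levels:
6 → 5, 6 → 4, 6 → 3, 5 → 4, 5 → 3, 4 → 3

Each transition produces a photon with a unique energy (and thus wavelength). This count does not depend on Z.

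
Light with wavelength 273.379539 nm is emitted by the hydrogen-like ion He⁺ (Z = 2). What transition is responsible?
n = 6 → n = 3

First, find the photon energy from the wavelength (hc = 1239.84 eV·nm):
E = hc/λ = 1239.84 eV·nm / 273.379539 nm = 4.5352333 eV

The energy levels of He⁺ satisfy E_n = -13.6057 × 2² / n² eV, so an emission n_i → n_f releases
ΔE = 13.6057 × 2² × (1/n_f² − 1/n_i²) eV.

Setting ΔE equal to the photon energy:
1/n_f² − 1/n_i² = 4.5352333 / (13.6057 × 2²) = 0.083333333

Since 1/n_i² must be positive, we need 1/n_f² > 0.083333333, i.e. n_f ≤ 3. For each allowed n_f, solve n_i = (1/n_f² − 0.083333333)^(−1/2) and check whether it is a whole number:
  n_f = 1: 1/n_i² = 1.000000000 − 0.083333333 = 0.916666667 → n_i = 1.044  (not an integer) ✗
  n_f = 2: 1/n_i² = 0.250000000 − 0.083333333 = 0.166666667 → n_i = 2.449  (not an integer) ✗
  n_f = 3: 1/n_i² = 0.111111111 − 0.083333333 = 0.027777778 → n_i = 6.000  → integer, n_i = 6 ✓

Only n_f = 3 gives an integer upper level, n_i = 6.

The transition is from n = 6 to n = 3 (emission).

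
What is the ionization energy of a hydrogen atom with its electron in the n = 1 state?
13.61 eV

The ionization energy is the energy needed to remove the electron completely (n → ∞).

For hydrogen, E_n = -13.6057 eV / n².

At n = 1: E_1 = -13.6057 / 1² = -13.60570 eV
At n = ∞: E_∞ = 0 eV

Ionization energy = E_∞ - E_1 = 0 - (-13.60570) = 13.60570 eV
Ionization energy ≈ 13.61 eV

This is also called the binding energy of the electron in state n = 1.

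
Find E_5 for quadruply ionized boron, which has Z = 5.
-13.60570 eV

For hydrogen-like ions, the energy levels scale with Z²:
E_n = -13.6057 Z² / n² eV

For B⁴⁺ (Z = 5) at n = 5:
E_5 = -13.6057 × 5² / 5²
E_5 = -13.6057 × 25 / 25
E_5 = -340.1425 / 25
E_5 = -13.60570 eV

The energy is 25 times more negative than hydrogen at the same n due to the stronger nuclear charge.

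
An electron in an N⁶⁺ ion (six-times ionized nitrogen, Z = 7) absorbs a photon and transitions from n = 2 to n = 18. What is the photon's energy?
164.61217 eV

The energy levels of a hydrogen-like atom are E_n = -13.6057 Z² eV / n².

Energy at n = 2: E_2 = -13.6057 × 7² / 2² = -166.66982500 eV
Energy at n = 18: E_18 = -13.6057 × 7² / 18² = -2.05765216 eV

The excitation energy is the difference:
ΔE = E_18 - E_2
ΔE = -2.05765216 - (-166.66982500)
ΔE = 164.61217 eV

Since this is positive, energy must be absorbed (photon absorption).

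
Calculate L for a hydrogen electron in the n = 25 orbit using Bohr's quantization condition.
2.64e-33 J·s (or 25ℏ)

In the Bohr model, angular momentum is quantized:
L = nℏ

where ℏ = h/(2π) = 1.0546e-34 J·s

For n = 25:
L = 25 × 1.0546e-34 J·s
L = 2.64e-33 J·s

This can also be written as L = 25ℏ.
The angular momentum is an integer multiple of the reduced Planck constant.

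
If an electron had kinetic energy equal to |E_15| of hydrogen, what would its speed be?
1.46e+05 m/s (or 0.0486% of c)

The binding energy at n = 15 for hydrogen is:
E_15 = -13.6057/15² = -0.0604698 eV
|E_15| = 0.0604698 eV

Convert to Joules:
KE = 0.0604698 eV × (1.602177 × 10⁻¹⁹ J/eV) = 9.6883e-21 J

Using KE = ½mv²:
v = √(2·KE/m_e)
v = √(2 × 9.6883e-21 J / 9.10938 × 10⁻³¹ kg)
v = 1.46e+05 m/s

This is approximately 0.0486% the speed of light.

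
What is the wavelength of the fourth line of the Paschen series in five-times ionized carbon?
27.90749 nm

The lines of a series are numbered from the longest wavelength (smallest ΔE) outward; the fourth line is the transition from n = n_f + 4 to n_f.
The Paschen series has all transitions ending at n_f = 3.

For C⁵⁺ (Z = 6), the fourth line (δ-line) is the jump from n = 7 to n = 3:
E_7 = -13.6057 × 6² / 7² = -9.9960245 eV
E_3 = -13.6057 × 6² / 3² = -54.4228000 eV
ΔE = E_7 - E_3 = 44.4267755 eV

λ = hc/E = 1239.84 eV·nm / 44.4267755 eV
λ = 27.90749 nm

This is the δ-line of the Paschen series in C⁵⁺.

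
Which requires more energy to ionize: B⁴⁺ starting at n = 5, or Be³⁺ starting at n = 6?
B⁴⁺ at n = 5 (E = -13.6057 eV)

Using E_n = -13.6057 Z² / n² eV:

B⁴⁺ (Z = 5) at n = 5:
E = -13.6057 × 5² / 5² = -13.6057 × 25 / 25 = -13.6057000 eV

Be³⁺ (Z = 4) at n = 6:
E = -13.6057 × 4² / 6² = -13.6057 × 16 / 36 = -6.0469778 eV

Since -13.6057000 eV < -6.0469778 eV,
B⁴⁺ at n = 5 is more tightly bound (requires more energy to ionize).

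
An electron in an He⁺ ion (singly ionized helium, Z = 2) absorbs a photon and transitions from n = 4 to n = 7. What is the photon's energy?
2.290756 eV

The energy levels of a hydrogen-like atom are E_n = -13.6057 Z² eV / n².

Energy at n = 4: E_4 = -13.6057 × 2² / 4² = -3.401425000 eV
Energy at n = 7: E_7 = -13.6057 × 2² / 7² = -1.110669388 eV

The excitation energy is the difference:
ΔE = E_7 - E_4
ΔE = -1.110669388 - (-3.401425000)
ΔE = 2.290756 eV

Since this is positive, energy must be absorbed (photon absorption).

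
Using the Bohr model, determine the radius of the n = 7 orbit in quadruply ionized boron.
0.5186 nm (or 5.1859 Å)

The Bohr radius formula is:
r_n = n² a₀ / Z

where a₀ = 0.0529177 nm is the Bohr radius.

For B⁴⁺ (Z = 5) at n = 7:
r_7 = 7² × 0.0529177 nm / 5
r_7 = 49 × 0.0529177 nm / 5
r_7 = 2.59297 nm / 5
r_7 = 0.5186 nm

The electron orbits at approximately 0.5186 nm from the nucleus.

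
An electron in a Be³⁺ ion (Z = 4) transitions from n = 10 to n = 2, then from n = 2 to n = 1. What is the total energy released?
215.514 eV

The energy levels of Be³⁺ are E_n = -13.6057 × 4² / n² eV.

First transition (10 → 2):
ΔE₁ = |E_2 - E_10|
ΔE₁ = |-54.422800000 - (-2.176912000)| = 52.245888 eV

Second transition (2 → 1):
ΔE₂ = |E_1 - E_2|
ΔE₂ = |-217.691200000 - (-54.422800000)| = 163.268400 eV

Total energy released:
E_total = ΔE₁ + ΔE₂ = 52.245888 + 163.268400 = 215.514 eV

Note: This equals the direct transition 10 → 1: 215.514 eV ✓
Energy is conserved regardless of the path taken.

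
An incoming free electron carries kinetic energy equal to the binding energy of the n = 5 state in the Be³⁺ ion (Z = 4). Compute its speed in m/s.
1.75e+06 m/s (or 0.5838% of c)

The binding energy at n = 5 for Be³⁺ is:
E_5 = -13.6057 × 4²/5² = -8.707648 eV
|E_5| = 8.707648 eV

Convert to Joules:
KE = 8.707648 eV × (1.602177 × 10⁻¹⁹ J/eV) = 1.3951e-18 J

Using KE = ½mv²:
v = √(2·KE/m_e)
v = √(2 × 1.3951e-18 J / 9.10938 × 10⁻³¹ kg)
v = 1.75e+06 m/s

This is approximately 0.5838% the speed of light.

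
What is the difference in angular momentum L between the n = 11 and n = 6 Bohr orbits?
5.2729e-34 J·s (or 5ℏ)

In the Bohr model, L_n = nℏ where ℏ = 1.054572e-34 J·s.

L_11 = 11ℏ = 1.160029e-33 J·s
L_6 = 6ℏ = 6.327432e-34 J·s

ΔL = L_11 - L_6 = (11 - 6)ℏ = 5ℏ
ΔL = 5 × 1.054572e-34 J·s = 5.2729e-34 J·s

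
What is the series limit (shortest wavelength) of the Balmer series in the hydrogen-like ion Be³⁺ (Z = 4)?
22.78 nm

The series limit corresponds to the transition from n = ∞ to n = 2.
This is the highest energy (shortest wavelength) transition in the Balmer series.

E_∞ = 0 eV
E_2 = -13.6057 × 4² / 2² = -54.4228 eV

Energy at series limit:
ΔE = E_∞ - E_2 = 0 - (-54.4228) = 54.4228 eV
λ = hc/E = 1239.84 eV·nm / 54.4228 eV = 22.78 nm

This energy equals the ionization energy from the n = 2 state of Be³⁺.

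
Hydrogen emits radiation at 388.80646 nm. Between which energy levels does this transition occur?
n = 8 → n = 2

First, find the photon energy from the wavelength (hc = 1239.84 eV·nm):
E = hc/λ = 1239.84 eV·nm / 388.80646 nm = 3.1888359 eV

The energy levels of hydrogen satisfy E_n = -13.6057 / n² eV, so an emission n_i → n_f releases
ΔE = 13.6057 × (1/n_f² − 1/n_i²) eV.

Setting ΔE equal to the photon energy:
1/n_f² − 1/n_i² = 3.1888359 / 13.6057 = 0.23437500

Since 1/n_i² must be positive, we need 1/n_f² > 0.23437500, i.e. n_f ≤ 2. For each allowed n_f, solve n_i = (1/n_f² − 0.23437500)^(−1/2) and check whether it is a whole number:
  n_f = 1: 1/n_i² = 1.00000000 − 0.23437500 = 0.76562500 → n_i = 1.143  (not an integer) ✗
  n_f = 2: 1/n_i² = 0.25000000 − 0.23437500 = 0.01562500 → n_i = 8.000  → integer, n_i = 8 ✓

Only n_f = 2 gives an integer upper level, n_i = 8.

The transition is from n = 8 to n = 2 (emission).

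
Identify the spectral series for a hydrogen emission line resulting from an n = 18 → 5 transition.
Pfund series

The spectral series in hydrogen are named based on the final (lower) energy level:
- Lyman series: n_final = 1 (ultraviolet)
- Balmer series: n_final = 2 (visible/near-UV)
- Paschen series: n_final = 3 (infrared)
- Brackett series: n_final = 4 (infrared)
- Pfund series: n_final = 5 (far infrared)

Since this transition ends at n = 5, it belongs to the Pfund series.

For reference, this 18 → 5 line has photon energy
ΔE = 13.6057 eV × (1/5² - 1/18²) = 0.5022350988 eV,
corresponding to wavelength λ = hc/ΔE = 1239.84 eV·nm / 0.5022350988 eV = 2468.6447 nm in the far infrared region.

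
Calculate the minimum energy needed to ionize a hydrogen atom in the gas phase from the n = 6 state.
0.37794 eV

The ionization energy is the energy needed to remove the electron completely (n → ∞).

For hydrogen, E_n = -13.6057 eV / n².

At n = 6: E_6 = -13.6057 / 6² = -0.37793611 eV
At n = ∞: E_∞ = 0 eV

Ionization energy = E_∞ - E_6 = 0 - (-0.37793611) = 0.37793611 eV
Ionization energy ≈ 0.37794 eV

This is also called the binding energy of the electron in state n = 6.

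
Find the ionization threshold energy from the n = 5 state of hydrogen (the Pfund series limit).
0.544228 eV

The series limit corresponds to the transition from n = ∞ to n = 5.
This is the highest energy (shortest wavelength) transition in the Pfund series.

E_∞ = 0 eV
E_5 = -13.6057 / 5² = -0.544228 eV

Energy at series limit:
ΔE = E_∞ - E_5 = 0 - (-0.544228) = 0.544228 eV

This energy equals the ionization energy from the n = 5 state of hydrogen.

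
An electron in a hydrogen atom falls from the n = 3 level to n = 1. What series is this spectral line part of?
Lyman series

The spectral series in hydrogen are named based on the final (lower) energy level:
- Lyman series: n_final = 1 (ultraviolet)
- Balmer series: n_final = 2 (visible/near-UV)
- Paschen series: n_final = 3 (infrared)
- Brackett series: n_final = 4 (infrared)
- Pfund series: n_final = 5 (far infrared)

Since this transition ends at n = 1, it belongs to the Lyman series.

For reference, this 3 → 1 line has photon energy
ΔE = 13.6057 eV × (1/1² - 1/3²) = 12.093956 eV,
corresponding to wavelength λ = hc/ΔE = 1239.84 eV·nm / 12.093956 eV = 102.517 nm in the ultraviolet region.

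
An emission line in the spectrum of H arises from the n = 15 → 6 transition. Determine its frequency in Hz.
7.67630e+13 Hz

First, find the transition energy:
E_15 = -13.6057 / 15² = -0.060469778 eV
E_6 = -13.6057 / 6² = -0.377936111 eV
|ΔE| = |E_6 - E_15| = 0.317466333 eV

Convert to Joules: E = 0.317466333 eV × (1.602177 × 10⁻¹⁹ J/eV) = 5.0863726e-20 J

Using E = hf:
f = E/h = 5.0863726e-20 J / (6.62607 × 10⁻³⁴ J·s)
f = 7.67630e+13 Hz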